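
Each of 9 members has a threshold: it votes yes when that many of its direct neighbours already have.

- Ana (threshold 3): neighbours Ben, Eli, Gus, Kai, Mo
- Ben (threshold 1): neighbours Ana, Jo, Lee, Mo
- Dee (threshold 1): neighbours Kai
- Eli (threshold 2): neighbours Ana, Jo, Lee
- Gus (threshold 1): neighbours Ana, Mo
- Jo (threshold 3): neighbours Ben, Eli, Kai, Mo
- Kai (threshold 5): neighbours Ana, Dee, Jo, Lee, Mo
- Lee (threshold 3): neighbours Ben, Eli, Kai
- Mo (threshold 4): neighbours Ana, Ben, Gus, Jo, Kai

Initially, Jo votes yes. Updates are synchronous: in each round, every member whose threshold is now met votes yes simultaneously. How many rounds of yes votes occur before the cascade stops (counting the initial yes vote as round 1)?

Round 1 — Jo votes yes (initial).
Round 2 — checking thresholds:
  Ben: 1 of 4 neighbours ≥ 1, votes yes.
  Eli: 1 of 3 neighbours < 2, holds.
  Kai: 1 of 5 neighbours < 5, holds.
  Mo: 1 of 5 neighbours < 4, holds.
Round 3 — no new yes votes; cascade stops.

2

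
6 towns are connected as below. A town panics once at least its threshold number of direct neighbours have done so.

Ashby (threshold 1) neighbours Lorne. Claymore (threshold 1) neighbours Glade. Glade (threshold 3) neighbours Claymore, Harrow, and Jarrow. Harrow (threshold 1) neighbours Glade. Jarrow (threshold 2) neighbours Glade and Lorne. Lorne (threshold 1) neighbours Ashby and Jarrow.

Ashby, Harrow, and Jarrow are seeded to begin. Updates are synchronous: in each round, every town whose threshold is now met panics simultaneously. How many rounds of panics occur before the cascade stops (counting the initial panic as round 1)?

Round 1 — Ashby, Harrow, Jarrow panic (initial).
Round 2 — checking thresholds:
  Glade: 2 of 3 neighbours < 3, holds.
  Lorne: 2 of 2 neighbours ≥ 1, panics.
Round 3 — no new panics; cascade stops.

2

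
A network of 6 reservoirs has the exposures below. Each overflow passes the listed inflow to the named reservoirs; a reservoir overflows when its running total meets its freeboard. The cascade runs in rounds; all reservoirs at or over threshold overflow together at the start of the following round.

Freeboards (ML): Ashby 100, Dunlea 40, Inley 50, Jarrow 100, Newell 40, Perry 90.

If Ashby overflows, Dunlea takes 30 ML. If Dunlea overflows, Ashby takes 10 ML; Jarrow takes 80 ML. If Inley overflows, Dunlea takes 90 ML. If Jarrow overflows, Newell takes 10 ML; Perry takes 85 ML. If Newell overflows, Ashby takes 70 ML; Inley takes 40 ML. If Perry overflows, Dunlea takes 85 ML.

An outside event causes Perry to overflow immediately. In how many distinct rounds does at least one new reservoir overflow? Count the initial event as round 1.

2

Round 1 — Perry overflows (initial).
  Dunlea: +85 → 85 ≥ 40
Round 2 — Dunlea overflows.
  Ashby: +10 → 10 < 100
  Jarrow: +80 → 80 < 100
No further overflows.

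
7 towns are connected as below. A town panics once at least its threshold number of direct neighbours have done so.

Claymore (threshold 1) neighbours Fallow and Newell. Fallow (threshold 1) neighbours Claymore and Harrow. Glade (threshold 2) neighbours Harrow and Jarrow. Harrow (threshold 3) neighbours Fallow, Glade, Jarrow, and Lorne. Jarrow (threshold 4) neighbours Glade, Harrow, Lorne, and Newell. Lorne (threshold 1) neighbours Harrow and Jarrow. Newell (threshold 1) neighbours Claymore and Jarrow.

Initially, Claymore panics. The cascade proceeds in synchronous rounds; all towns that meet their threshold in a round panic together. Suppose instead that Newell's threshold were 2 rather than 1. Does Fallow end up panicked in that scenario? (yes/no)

With Newell's threshold at 2:
Round 1 — Claymore panics (initial).
Round 2 — checking thresholds:
  Fallow: 1 of 2 neighbours ≥ 1, panics.
  Newell: 1 of 2 neighbours < 2, not yet.
Round 3 — no new panics; cascade stops.

yes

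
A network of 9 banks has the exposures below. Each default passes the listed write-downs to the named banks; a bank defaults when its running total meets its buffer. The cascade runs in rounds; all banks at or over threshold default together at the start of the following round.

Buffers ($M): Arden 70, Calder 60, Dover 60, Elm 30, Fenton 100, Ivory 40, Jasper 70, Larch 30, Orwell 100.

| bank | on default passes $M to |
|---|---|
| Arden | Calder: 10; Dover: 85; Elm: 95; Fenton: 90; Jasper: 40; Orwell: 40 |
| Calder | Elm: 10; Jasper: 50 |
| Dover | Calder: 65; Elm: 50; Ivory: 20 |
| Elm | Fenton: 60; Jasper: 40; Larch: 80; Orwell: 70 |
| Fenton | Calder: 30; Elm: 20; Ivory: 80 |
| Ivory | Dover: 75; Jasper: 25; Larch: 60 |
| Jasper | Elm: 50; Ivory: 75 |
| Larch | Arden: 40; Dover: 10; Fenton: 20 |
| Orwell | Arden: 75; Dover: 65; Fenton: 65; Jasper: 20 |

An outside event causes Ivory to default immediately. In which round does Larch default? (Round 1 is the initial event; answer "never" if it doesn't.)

Round 1 — Ivory defaults (initial).
  Dover: +75 → 75 ≥ 60
  Jasper: +25 → 25 < 70
  Larch: +60 → 60 ≥ 30
Round 2 — Dover, Larch default.
  Arden: +40 → 40 < 70
  Calder: +65 → 65 ≥ 60
  Elm: +50 → 50 ≥ 30
  Fenton: +20 → 20 < 100
Round 3 — Calder, Elm default.
  Fenton: +60 → 80 < 100
  Jasper: +50+40 → 115 ≥ 70
  Orwell: +70 → 70 < 100
Round 4 — Jasper defaults.
No further defaults.

2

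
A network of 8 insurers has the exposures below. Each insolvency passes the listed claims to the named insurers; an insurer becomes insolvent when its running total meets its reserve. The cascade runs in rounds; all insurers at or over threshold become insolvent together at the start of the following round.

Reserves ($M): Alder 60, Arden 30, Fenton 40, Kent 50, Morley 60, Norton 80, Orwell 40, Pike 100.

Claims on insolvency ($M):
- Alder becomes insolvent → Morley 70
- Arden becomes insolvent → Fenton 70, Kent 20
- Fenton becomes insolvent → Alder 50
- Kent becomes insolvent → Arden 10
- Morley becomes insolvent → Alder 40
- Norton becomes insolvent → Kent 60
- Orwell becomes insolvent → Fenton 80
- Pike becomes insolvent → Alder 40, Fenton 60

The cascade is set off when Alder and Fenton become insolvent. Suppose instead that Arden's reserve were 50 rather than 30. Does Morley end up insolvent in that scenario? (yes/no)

yes

With Arden's reserve at 50:
Round 1 — Alder, Fenton become insolvent (initial).
  Morley: +70 → 70 ≥ 60
Round 2 — Morley becomes insolvent.
No further insolvencies.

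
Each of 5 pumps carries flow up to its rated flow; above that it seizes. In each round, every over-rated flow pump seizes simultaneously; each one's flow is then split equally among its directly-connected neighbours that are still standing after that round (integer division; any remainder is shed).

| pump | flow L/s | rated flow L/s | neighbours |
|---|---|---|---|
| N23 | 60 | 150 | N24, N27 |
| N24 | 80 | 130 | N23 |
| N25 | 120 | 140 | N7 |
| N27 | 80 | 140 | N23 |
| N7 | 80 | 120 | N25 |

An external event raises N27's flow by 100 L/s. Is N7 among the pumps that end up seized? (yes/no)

Round 1 — N27 at 180 > 140. N27 seizes.
  N27 sheds 180 L/s to N23: 180 each.
    N23: 60+180 = 240 > 150
Round 2 — N23 seizes.
  N23 sheds 240 L/s to N24: 240 each.
    N24: 80+240 = 320 > 130
Round 3 — N24 seizes.
  N24 sheds 320 L/s: no online neighbours, lost.
No further seizures.

no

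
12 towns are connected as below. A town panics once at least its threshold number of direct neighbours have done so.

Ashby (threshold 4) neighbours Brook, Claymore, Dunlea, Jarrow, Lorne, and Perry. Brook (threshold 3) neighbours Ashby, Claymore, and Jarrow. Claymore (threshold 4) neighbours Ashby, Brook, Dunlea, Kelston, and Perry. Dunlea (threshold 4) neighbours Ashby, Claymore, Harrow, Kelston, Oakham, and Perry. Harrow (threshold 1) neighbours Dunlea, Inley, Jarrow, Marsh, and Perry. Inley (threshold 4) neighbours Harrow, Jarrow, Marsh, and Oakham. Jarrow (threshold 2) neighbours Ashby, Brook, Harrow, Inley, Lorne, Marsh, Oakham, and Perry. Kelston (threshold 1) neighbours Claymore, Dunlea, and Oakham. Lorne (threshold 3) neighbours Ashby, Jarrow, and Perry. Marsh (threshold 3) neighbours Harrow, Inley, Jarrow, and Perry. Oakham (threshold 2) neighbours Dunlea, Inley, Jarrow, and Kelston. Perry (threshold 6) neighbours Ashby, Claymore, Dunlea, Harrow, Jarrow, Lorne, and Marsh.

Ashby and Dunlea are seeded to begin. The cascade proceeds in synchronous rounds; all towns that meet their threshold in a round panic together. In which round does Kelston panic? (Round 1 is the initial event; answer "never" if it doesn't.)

2

Round 1 — Ashby, Dunlea panic (initial).
Round 2 — checking thresholds:
  Brook: 1 of 3 neighbours < 3, below threshold.
  Claymore: 2 of 5 neighbours < 4, below threshold.
  Harrow: 1 of 5 neighbours ≥ 1, panics.
  Jarrow: 1 of 8 neighbours < 2, below threshold.
  Kelston: 1 of 3 neighbours ≥ 1, panics.
  Lorne: 1 of 3 neighbours < 3, below threshold.
  Oakham: 1 of 4 neighbours < 2, below threshold.
  Perry: 2 of 7 neighbours < 6, below threshold.
Round 3 — checking thresholds:
  Brook: 1 of 3 neighbours < 3, below threshold.
  Claymore: 3 of 5 neighbours < 4, below threshold.
  Inley: 1 of 4 neighbours < 4, below threshold.
  Jarrow: 2 of 8 neighbours ≥ 2, panics.
  Lorne: 1 of 3 neighbours < 3, below threshold.
  Marsh: 1 of 4 neighbours < 3, below threshold.
  Oakham: 2 of 4 neighbours ≥ 2, panics.
  Perry: 3 of 7 neighbours < 6, below threshold.
Round 4 — no new panics; cascade stops.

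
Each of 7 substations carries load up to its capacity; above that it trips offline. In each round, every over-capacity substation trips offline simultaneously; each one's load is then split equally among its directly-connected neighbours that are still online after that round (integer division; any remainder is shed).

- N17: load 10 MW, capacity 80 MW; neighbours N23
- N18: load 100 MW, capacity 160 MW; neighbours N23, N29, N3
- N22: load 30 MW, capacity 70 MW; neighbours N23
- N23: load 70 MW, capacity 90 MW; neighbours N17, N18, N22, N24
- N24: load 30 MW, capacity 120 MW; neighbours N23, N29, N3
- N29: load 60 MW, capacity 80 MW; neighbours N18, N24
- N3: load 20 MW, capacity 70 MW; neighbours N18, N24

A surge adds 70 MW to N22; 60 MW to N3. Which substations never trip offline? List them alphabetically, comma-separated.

N17

Round 1 — N22 at 100 > 70; N3 at 80 > 70. N22, N3 trip offline.
  N22 sheds 100 MW to N23: 100 each.
    N23: 70+100 = 170 > 90
  N3 sheds 80 MW to N18, N24: 40 each.
    N18: 100+40 = 140 ≤ 160
    N24: 30+40 = 70 ≤ 120
Round 2 — N23 trips offline.
  N23 sheds 170 MW to N17, N18, N24: 56 each (2 lost).
    N17: 10+56 = 66 ≤ 80
    N18: 140+56 = 196 > 160
    N24: 70+56 = 126 > 120
Round 3 — N18, N24 trip offline.
  N18 sheds 196 MW to N29: 196 each.
    N29: 60+196 = 256 > 80
  N24 sheds 126 MW to N29: 126 each.
    N29: 256+126 = 382 > 80
Round 4 — N29 trips offline.
  N29 sheds 382 MW: no online neighbours, lost.
No further trips.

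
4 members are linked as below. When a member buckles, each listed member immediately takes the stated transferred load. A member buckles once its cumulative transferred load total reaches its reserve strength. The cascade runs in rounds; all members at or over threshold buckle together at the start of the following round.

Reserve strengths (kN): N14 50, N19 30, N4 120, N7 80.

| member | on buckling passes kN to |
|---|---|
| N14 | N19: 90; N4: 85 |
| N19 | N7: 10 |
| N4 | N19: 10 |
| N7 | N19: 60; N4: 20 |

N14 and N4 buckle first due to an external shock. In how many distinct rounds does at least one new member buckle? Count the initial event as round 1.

Round 1 — N14, N4 buckle (initial).
  N19: +90+10 → 100 ≥ 30
Round 2 — N19 buckles.
  N7: +10 → 10 < 80
No further bucklings.

2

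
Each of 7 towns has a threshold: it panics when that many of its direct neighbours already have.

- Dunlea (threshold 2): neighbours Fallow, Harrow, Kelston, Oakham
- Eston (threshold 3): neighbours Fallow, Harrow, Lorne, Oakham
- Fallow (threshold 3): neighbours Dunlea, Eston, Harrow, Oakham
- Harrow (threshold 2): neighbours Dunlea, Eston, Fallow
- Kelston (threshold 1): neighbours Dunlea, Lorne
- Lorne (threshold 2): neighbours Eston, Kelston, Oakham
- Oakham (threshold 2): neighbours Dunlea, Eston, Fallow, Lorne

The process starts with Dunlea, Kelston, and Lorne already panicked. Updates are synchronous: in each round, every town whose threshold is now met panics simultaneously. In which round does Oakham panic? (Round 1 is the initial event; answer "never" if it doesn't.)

Round 1 — Dunlea, Kelston, Lorne panic (initial).
Round 2 — checking thresholds:
  Eston: 1 of 4 neighbours < 3, not yet.
  Fallow: 1 of 4 neighbours < 3, not yet.
  Harrow: 1 of 3 neighbours < 2, not yet.
  Oakham: 2 of 4 neighbours ≥ 2, panics.
Round 3 — no new panics; cascade stops.

2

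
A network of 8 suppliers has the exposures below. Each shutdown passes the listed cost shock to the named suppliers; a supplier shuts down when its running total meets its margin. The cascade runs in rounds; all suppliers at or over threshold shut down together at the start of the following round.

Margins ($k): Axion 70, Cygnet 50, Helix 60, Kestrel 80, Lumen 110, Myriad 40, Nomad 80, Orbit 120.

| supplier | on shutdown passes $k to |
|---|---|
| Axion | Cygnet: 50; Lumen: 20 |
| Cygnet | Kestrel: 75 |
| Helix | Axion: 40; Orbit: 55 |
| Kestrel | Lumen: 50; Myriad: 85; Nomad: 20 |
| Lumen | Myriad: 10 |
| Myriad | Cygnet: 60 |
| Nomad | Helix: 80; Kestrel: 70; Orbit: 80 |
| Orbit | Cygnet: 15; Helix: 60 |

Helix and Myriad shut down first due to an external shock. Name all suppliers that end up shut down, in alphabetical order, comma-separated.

Cygnet, Helix, Myriad

Round 1 — Helix, Myriad shut down (initial).
  Axion: +40 → 40 < 70
  Cygnet: +60 → 60 ≥ 50
  Orbit: +55 → 55 < 120
Round 2 — Cygnet shuts down.
  Kestrel: +75 → 75 < 80
No further shutdowns.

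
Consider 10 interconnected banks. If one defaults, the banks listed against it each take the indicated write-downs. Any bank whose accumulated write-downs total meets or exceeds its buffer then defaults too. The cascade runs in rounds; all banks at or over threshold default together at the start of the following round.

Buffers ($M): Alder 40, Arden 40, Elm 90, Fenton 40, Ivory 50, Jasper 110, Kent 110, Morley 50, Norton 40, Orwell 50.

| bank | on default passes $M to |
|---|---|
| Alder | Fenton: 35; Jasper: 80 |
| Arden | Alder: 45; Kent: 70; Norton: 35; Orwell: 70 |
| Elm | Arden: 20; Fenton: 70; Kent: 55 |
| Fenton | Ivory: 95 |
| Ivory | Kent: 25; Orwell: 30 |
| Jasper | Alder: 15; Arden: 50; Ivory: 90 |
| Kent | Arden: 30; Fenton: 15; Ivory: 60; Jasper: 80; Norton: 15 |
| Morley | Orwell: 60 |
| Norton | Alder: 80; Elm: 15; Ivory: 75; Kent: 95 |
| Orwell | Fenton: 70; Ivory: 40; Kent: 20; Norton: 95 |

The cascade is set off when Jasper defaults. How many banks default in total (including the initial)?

Round 1 — Jasper defaults (initial).
  Alder: +15 → 15 < 40
  Arden: +50 → 50 ≥ 40
  Ivory: +90 → 90 ≥ 50
Round 2 — Arden, Ivory default.
  Alder: +45 → 60 ≥ 40
  Kent: +70+25 → 95 < 110
  Norton: +35 → 35 < 40
  Orwell: +70+30 → 100 ≥ 50
Round 3 — Alder, Orwell default.
  Fenton: +35+70 → 105 ≥ 40
  Kent: +20 → 115 ≥ 110
  Norton: +95 → 130 ≥ 40
Round 4 — Fenton, Kent, Norton default.
  Elm: +15 → 15 < 90
No further defaults.

8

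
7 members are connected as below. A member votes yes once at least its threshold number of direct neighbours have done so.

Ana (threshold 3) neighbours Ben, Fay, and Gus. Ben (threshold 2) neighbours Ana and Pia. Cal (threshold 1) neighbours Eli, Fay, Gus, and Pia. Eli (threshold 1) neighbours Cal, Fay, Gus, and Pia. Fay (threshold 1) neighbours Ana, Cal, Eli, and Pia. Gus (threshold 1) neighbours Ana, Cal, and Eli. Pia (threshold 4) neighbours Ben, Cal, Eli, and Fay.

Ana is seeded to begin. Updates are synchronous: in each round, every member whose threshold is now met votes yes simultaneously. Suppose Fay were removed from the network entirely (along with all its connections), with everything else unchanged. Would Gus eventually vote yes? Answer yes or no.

With Fay removed:
Round 1 — Ana votes yes (initial).
Round 2 — checking thresholds:
  Ben: 1 of 2 neighbours < 2, below threshold.
  Gus: 1 of 3 neighbours ≥ 1, votes yes.
Round 3 — checking thresholds:
  Ben: 1 of 2 neighbours < 2, below threshold.
  Cal: 1 of 3 neighbours ≥ 1, votes yes.
  Eli: 1 of 3 neighbours ≥ 1, votes yes.
Round 4 — no new yes votes; cascade stops.

yes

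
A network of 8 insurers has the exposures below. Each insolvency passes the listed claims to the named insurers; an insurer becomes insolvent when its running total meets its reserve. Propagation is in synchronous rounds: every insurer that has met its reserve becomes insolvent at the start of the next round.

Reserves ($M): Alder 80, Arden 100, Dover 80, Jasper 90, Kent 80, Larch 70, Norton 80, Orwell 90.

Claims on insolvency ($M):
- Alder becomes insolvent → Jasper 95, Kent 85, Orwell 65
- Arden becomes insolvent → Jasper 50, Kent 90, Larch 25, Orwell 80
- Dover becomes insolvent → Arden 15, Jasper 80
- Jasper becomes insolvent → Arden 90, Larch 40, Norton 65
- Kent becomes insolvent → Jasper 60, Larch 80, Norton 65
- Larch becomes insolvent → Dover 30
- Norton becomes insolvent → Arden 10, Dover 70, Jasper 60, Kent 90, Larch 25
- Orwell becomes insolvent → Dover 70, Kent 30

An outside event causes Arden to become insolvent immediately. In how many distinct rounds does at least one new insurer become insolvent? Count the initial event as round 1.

Round 1 — Arden becomes insolvent (initial).
  Jasper: +50 → 50 < 90
  Kent: +90 → 90 ≥ 80
  Larch: +25 → 25 < 70
  Orwell: +80 → 80 < 90
Round 2 — Kent becomes insolvent.
  Jasper: +60 → 110 ≥ 90
  Larch: +80 → 105 ≥ 70
  Norton: +65 → 65 < 80
Round 3 — Jasper, Larch become insolvent.
  Dover: +30 → 30 < 80
  Norton: +65 → 130 ≥ 80
Round 4 — Norton becomes insolvent.
  Dover: +70 → 100 ≥ 80
Round 5 — Dover becomes insolvent.
No further insolvencies.

5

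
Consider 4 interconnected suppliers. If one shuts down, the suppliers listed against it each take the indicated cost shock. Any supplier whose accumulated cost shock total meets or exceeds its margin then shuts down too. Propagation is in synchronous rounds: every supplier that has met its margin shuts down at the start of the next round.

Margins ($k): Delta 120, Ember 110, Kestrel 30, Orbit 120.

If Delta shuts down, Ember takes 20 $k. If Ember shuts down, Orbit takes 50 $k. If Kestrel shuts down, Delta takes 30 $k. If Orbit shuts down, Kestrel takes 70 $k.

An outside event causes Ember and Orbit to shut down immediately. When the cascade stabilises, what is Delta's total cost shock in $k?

30

Round 1 — Ember, Orbit shut down (initial).
  Kestrel: +70 → 70 ≥ 30
Round 2 — Kestrel shuts down.
  Delta: +30 → 30 < 120
No further shutdowns.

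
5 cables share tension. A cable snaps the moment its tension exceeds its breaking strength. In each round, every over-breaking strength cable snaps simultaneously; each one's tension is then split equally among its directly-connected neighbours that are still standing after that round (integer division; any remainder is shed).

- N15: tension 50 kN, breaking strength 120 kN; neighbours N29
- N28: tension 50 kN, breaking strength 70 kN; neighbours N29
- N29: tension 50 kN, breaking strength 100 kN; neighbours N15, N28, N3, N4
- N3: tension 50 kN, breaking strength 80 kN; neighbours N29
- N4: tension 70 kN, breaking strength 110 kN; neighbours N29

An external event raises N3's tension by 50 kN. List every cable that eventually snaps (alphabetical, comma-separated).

N28, N29, N3, N4

Round 1 — N3 at 100 > 80. N3 snaps.
  N3 sheds 100 kN to N29: 100 each.
    N29: 50+100 = 150 > 100
Round 2 — N29 snaps.
  N29 sheds 150 kN to N15, N28, N4: 50 each.
    N15: 50+50 = 100 ≤ 120
    N28: 50+50 = 100 > 70
    N4: 70+50 = 120 > 110
Round 3 — N28, N4 snap.
  N28 sheds 100 kN: no online neighbours, lost.
  N4 sheds 120 kN: no online neighbours, lost.
No further breaks.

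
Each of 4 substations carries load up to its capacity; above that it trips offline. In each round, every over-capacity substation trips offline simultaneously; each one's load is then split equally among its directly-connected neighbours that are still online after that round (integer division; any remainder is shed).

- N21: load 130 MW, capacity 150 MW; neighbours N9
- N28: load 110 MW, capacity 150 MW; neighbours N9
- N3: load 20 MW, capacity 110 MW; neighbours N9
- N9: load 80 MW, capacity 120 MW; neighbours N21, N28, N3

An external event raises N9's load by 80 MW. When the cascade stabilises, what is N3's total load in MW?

73

Round 1 — N9 at 160 > 120. N9 trips offline.
  N9 sheds 160 MW to N21, N28, N3: 53 each (1 lost).
    N21: 130+53 = 183 > 150
    N28: 110+53 = 163 > 150
    N3: 20+53 = 73 ≤ 110
Round 2 — N21, N28 trip offline.
  N21 sheds 183 MW: no online neighbours, lost.
  N28 sheds 163 MW: no online neighbours, lost.
No further trips.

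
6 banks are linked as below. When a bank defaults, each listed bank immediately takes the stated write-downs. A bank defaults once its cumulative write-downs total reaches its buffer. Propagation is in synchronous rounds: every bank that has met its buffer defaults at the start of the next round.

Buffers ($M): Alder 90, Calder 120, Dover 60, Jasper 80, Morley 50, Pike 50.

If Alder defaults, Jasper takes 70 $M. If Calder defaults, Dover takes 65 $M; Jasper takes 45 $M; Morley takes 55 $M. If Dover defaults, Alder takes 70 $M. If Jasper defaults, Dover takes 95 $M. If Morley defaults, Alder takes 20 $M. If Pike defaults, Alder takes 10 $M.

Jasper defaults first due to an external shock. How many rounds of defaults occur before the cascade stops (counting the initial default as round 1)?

Round 1 — Jasper defaults (initial).
  Dover: +95 → 95 ≥ 60
Round 2 — Dover defaults.
  Alder: +70 → 70 < 90
No further defaults.

2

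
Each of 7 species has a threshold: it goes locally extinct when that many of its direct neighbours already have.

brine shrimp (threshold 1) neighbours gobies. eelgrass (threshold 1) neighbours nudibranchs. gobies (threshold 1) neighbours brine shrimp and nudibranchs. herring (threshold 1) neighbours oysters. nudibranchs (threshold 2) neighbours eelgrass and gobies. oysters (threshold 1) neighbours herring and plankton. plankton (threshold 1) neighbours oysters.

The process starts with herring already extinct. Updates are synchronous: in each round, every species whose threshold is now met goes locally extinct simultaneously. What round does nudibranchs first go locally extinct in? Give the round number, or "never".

never

Round 1 — herring goes locally extinct (initial).
Round 2 — checking thresholds:
  oysters: 1 of 2 neighbours ≥ 1, goes locally extinct.
Round 3 — checking thresholds:
  plankton: 1 of 1 neighbours ≥ 1, goes locally extinct.
Round 4 — no new extinctions; cascade stops.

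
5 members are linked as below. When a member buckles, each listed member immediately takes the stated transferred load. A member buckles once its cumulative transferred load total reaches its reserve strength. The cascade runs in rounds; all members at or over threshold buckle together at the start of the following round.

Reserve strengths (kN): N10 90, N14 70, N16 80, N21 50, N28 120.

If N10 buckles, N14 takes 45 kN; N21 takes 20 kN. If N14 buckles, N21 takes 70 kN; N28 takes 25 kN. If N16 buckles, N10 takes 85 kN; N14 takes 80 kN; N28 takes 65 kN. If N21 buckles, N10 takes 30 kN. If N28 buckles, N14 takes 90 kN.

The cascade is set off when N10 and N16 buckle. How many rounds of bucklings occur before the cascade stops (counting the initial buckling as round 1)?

3

Round 1 — N10, N16 buckle (initial).
  N14: +45+80 → 125 ≥ 70
  N21: +20 → 20 < 50
  N28: +65 → 65 < 120
Round 2 — N14 buckles.
  N21: +70 → 90 ≥ 50
  N28: +25 → 90 < 120
Round 3 — N21 buckles.
No further bucklings.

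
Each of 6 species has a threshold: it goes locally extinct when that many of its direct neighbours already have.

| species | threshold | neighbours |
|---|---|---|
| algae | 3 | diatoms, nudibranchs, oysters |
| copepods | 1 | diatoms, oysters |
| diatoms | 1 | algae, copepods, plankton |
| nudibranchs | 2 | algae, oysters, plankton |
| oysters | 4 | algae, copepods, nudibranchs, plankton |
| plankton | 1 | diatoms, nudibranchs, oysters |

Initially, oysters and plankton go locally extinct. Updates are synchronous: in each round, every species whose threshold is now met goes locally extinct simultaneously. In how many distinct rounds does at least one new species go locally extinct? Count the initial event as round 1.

Round 1 — oysters, plankton go locally extinct (initial).
Round 2 — checking thresholds:
  algae: 1 of 3 neighbours < 3, below threshold.
  copepods: 1 of 2 neighbours ≥ 1, goes locally extinct.
  diatoms: 1 of 3 neighbours ≥ 1, goes locally extinct.
  nudibranchs: 2 of 3 neighbours ≥ 2, goes locally extinct.
Round 3 — checking thresholds:
  algae: 3 of 3 neighbours ≥ 3, goes locally extinct.
Round 4 — no new extinctions; cascade stops.

3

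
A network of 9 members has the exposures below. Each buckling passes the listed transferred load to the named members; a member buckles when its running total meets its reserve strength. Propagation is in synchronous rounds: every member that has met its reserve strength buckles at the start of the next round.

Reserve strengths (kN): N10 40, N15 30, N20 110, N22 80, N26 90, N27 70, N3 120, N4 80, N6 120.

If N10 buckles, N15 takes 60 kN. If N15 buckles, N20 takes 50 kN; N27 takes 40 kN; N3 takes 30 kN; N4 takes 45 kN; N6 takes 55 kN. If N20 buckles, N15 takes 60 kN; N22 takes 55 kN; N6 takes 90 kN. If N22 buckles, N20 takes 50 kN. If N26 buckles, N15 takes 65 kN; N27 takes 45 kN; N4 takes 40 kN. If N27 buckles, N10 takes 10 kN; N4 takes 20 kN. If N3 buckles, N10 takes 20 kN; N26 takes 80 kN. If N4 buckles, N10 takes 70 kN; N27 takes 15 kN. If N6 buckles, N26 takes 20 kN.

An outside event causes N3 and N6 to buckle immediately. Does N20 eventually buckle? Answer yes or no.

no

Round 1 — N3, N6 buckle (initial).
  N10: +20 → 20 < 40
  N26: +80+20 → 100 ≥ 90
Round 2 — N26 buckles.
  N15: +65 → 65 ≥ 30
  N27: +45 → 45 < 70
  N4: +40 → 40 < 80
Round 3 — N15 buckles.
  N20: +50 → 50 < 110
  N27: +40 → 85 ≥ 70
  N4: +45 → 85 ≥ 80
Round 4 — N27, N4 buckle.
  N10: +10+70 → 100 ≥ 40
Round 5 — N10 buckles.
No further bucklings.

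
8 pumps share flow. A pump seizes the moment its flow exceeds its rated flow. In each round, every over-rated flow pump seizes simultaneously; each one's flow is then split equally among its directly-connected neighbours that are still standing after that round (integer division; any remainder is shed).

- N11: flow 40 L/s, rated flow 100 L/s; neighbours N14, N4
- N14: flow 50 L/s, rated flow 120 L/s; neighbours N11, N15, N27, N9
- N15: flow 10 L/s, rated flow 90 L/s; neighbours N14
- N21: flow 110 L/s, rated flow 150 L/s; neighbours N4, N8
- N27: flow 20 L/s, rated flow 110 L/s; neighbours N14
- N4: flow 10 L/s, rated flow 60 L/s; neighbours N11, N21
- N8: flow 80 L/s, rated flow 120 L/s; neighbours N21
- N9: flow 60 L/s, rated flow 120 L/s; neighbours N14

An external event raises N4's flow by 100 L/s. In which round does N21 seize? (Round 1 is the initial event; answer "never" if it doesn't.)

Round 1 — N4 at 110 > 60. N4 seizes.
  N4 sheds 110 L/s to N11, N21: 55 each.
    N11: 40+55 = 95 ≤ 100
    N21: 110+55 = 165 > 150
Round 2 — N21 seizes.
  N21 sheds 165 L/s to N8: 165 each.
    N8: 80+165 = 245 > 120
Round 3 — N8 seizes.
  N8 sheds 245 L/s: no online neighbours, lost.
No further seizures.

2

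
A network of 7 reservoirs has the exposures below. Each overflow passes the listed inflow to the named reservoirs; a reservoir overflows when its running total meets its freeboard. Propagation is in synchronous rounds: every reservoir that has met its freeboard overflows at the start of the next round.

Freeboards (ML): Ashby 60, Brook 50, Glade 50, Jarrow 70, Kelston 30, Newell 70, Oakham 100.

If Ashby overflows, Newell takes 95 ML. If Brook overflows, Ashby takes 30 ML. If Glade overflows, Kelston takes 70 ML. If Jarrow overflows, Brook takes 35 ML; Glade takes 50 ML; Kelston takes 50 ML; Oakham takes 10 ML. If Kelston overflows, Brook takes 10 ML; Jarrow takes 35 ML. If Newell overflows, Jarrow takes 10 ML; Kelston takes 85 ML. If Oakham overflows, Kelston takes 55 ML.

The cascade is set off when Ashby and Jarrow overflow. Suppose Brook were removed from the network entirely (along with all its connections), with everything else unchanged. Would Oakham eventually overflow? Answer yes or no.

With Brook removed:
Round 1 — Ashby, Jarrow overflow (initial).
  Glade: +50 → 50 ≥ 50
  Kelston: +50 → 50 ≥ 30
  Newell: +95 → 95 ≥ 70
  Oakham: +10 → 10 < 100
Round 2 — Glade, Kelston, Newell overflow.
No further overflows.

no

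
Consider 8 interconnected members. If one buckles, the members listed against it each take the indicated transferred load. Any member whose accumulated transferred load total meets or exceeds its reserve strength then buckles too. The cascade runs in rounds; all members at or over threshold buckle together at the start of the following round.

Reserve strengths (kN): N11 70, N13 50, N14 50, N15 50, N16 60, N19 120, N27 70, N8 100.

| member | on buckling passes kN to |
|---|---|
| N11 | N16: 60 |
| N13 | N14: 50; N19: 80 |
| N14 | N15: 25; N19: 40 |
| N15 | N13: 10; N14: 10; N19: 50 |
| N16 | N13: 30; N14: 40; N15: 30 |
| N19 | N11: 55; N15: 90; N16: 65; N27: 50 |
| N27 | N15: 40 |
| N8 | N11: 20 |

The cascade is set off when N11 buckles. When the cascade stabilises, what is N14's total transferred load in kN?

40

Round 1 — N11 buckles (initial).
  N16: +60 → 60 ≥ 60
Round 2 — N16 buckles.
  N13: +30 → 30 < 50
  N14: +40 → 40 < 50
  N15: +30 → 30 < 50
No further bucklings.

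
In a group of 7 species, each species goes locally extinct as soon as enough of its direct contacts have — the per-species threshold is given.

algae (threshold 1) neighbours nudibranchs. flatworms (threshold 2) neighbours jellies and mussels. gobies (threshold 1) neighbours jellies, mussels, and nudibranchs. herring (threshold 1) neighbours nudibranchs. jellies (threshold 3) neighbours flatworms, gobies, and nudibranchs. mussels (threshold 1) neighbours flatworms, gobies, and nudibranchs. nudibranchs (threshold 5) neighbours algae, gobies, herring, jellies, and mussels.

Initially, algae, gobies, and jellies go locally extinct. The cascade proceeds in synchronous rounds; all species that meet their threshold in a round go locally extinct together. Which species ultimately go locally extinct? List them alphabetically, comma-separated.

algae, flatworms, gobies, jellies, mussels

Round 1 — algae, gobies, jellies go locally extinct (initial).
Round 2 — checking thresholds:
  flatworms: 1 of 2 neighbours < 2, holds.
  mussels: 1 of 3 neighbours ≥ 1, goes locally extinct.
  nudibranchs: 3 of 5 neighbours < 5, holds.
Round 3 — checking thresholds:
  flatworms: 2 of 2 neighbours ≥ 2, goes locally extinct.
  nudibranchs: 4 of 5 neighbours < 5, holds.
Round 4 — no new extinctions; cascade stops.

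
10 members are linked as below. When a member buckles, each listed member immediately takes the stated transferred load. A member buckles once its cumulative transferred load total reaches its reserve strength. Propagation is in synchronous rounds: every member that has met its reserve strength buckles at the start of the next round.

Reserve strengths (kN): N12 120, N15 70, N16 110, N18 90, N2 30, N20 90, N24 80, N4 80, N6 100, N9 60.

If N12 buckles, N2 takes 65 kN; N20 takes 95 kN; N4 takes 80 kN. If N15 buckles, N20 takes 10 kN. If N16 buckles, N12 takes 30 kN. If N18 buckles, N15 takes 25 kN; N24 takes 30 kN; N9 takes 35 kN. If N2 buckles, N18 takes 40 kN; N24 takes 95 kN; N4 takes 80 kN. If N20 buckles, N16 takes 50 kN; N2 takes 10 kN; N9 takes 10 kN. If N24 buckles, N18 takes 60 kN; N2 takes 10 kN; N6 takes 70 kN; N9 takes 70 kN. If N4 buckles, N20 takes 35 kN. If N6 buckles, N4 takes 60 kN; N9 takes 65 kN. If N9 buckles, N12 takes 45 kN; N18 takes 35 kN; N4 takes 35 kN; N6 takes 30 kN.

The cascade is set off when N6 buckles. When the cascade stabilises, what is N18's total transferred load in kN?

35

Round 1 — N6 buckles (initial).
  N4: +60 → 60 < 80
  N9: +65 → 65 ≥ 60
Round 2 — N9 buckles.
  N12: +45 → 45 < 120
  N18: +35 → 35 < 90
  N4: +35 → 95 ≥ 80
Round 3 — N4 buckles.
  N20: +35 → 35 < 90
No further bucklings.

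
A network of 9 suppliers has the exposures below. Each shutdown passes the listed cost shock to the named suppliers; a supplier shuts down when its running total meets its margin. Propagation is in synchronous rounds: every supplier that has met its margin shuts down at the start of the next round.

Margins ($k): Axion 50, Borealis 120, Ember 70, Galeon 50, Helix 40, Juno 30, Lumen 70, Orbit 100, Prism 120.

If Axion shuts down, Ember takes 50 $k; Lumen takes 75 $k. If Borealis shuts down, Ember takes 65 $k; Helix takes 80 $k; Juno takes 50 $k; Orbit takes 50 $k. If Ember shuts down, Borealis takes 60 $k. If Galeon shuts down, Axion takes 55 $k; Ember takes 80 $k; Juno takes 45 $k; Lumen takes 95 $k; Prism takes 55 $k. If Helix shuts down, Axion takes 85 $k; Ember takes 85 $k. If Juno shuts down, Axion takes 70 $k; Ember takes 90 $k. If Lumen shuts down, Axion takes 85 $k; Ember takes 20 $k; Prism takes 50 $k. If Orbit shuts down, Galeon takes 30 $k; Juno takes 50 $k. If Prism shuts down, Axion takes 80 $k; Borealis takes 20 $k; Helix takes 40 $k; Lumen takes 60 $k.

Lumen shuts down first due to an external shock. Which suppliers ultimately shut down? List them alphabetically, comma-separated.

Axion, Ember, Lumen

Round 1 — Lumen shuts down (initial).
  Axion: +85 → 85 ≥ 50
  Ember: +20 → 20 < 70
  Prism: +50 → 50 < 120
Round 2 — Axion shuts down.
  Ember: +50 → 70 ≥ 70
Round 3 — Ember shuts down.
  Borealis: +60 → 60 < 120
No further shutdowns.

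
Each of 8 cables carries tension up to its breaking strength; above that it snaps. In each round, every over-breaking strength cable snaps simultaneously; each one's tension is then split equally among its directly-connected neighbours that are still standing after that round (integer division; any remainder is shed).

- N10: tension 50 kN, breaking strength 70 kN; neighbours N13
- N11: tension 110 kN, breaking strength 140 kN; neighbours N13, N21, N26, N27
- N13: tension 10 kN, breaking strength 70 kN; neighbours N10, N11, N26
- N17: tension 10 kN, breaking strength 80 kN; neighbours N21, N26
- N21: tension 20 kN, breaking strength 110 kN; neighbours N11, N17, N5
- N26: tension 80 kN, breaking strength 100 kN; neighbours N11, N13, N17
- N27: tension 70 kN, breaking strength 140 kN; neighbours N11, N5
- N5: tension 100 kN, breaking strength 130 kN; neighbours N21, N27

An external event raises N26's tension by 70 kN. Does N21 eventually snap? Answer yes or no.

no

Round 1 — N26 at 150 > 100. N26 snaps.
  N26 sheds 150 kN to N11, N13, N17: 50 each.
    N11: 110+50 = 160 > 140
    N13: 10+50 = 60 ≤ 70
    N17: 10+50 = 60 ≤ 80
Round 2 — N11 snaps.
  N11 sheds 160 kN to N13, N21, N27: 53 each (1 lost).
    N13: 60+53 = 113 > 70
    N21: 20+53 = 73 ≤ 110
    N27: 70+53 = 123 ≤ 140
Round 3 — N13 snaps.
  N13 sheds 113 kN to N10: 113 each.
    N10: 50+113 = 163 > 70
Round 4 — N10 snaps.
  N10 sheds 163 kN: no online neighbours, lost.
No further breaks.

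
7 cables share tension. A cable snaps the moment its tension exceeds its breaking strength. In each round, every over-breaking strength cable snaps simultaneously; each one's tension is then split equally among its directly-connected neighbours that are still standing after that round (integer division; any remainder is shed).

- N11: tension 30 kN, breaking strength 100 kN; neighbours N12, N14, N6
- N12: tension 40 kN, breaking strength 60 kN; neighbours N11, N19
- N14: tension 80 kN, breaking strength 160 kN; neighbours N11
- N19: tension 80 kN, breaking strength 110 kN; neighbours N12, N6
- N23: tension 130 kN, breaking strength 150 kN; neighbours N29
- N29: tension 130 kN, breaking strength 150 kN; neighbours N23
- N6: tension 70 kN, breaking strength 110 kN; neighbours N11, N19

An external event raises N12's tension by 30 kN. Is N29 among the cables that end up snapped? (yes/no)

no

Round 1 — N12 at 70 > 60. N12 snaps.
  N12 sheds 70 kN to N11, N19: 35 each.
    N11: 30+35 = 65 ≤ 100
    N19: 80+35 = 115 > 110
Round 2 — N19 snaps.
  N19 sheds 115 kN to N6: 115 each.
    N6: 70+115 = 185 > 110
Round 3 — N6 snaps.
  N6 sheds 185 kN to N11: 185 each.
    N11: 65+185 = 250 > 100
Round 4 — N11 snaps.
  N11 sheds 250 kN to N14: 250 each.
    N14: 80+250 = 330 > 160
Round 5 — N14 snaps.
  N14 sheds 330 kN: no online neighbours, lost.
No further breaks.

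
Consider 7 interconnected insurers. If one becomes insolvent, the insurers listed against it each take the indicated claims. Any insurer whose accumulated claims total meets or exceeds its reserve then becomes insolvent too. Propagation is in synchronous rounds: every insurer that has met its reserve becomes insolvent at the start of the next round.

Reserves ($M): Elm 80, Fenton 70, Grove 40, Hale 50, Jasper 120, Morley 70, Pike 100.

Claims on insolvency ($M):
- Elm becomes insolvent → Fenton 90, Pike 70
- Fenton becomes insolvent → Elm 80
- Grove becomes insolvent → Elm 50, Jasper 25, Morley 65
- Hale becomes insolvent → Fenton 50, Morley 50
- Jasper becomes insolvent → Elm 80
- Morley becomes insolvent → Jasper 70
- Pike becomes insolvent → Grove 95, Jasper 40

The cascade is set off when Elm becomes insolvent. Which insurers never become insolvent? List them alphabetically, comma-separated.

Grove, Hale, Jasper, Morley, Pike

Round 1 — Elm becomes insolvent (initial).
  Fenton: +90 → 90 ≥ 70
  Pike: +70 → 70 < 100
Round 2 — Fenton becomes insolvent.
No further insolvencies.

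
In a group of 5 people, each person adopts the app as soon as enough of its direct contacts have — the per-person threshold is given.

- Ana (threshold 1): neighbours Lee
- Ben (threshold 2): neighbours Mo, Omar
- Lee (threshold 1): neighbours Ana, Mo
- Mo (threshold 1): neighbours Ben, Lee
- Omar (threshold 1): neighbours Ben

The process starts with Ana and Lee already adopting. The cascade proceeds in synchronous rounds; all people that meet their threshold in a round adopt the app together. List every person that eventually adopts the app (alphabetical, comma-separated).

Round 1 — Ana, Lee adopt the app (initial).
Round 2 — checking thresholds:
  Mo: 1 of 2 neighbours ≥ 1, adopts the app.
Round 3 — no new adoptions; cascade stops.

Ana, Lee, Mo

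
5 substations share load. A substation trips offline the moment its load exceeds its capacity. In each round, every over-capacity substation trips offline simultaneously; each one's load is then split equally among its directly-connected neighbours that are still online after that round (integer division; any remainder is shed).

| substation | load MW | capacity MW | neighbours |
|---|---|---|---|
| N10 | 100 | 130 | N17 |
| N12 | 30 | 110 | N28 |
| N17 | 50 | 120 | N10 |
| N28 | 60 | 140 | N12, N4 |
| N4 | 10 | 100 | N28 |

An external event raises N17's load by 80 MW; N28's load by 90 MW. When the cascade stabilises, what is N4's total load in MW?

85

Round 1 — N17 at 130 > 120; N28 at 150 > 140. N17, N28 trip offline.
  N17 sheds 130 MW to N10: 130 each.
    N10: 100+130 = 230 > 130
  N28 sheds 150 MW to N12, N4: 75 each.
    N12: 30+75 = 105 ≤ 110
    N4: 10+75 = 85 ≤ 100
Round 2 — N10 trips offline.
  N10 sheds 230 MW: no online neighbours, lost.
No further trips.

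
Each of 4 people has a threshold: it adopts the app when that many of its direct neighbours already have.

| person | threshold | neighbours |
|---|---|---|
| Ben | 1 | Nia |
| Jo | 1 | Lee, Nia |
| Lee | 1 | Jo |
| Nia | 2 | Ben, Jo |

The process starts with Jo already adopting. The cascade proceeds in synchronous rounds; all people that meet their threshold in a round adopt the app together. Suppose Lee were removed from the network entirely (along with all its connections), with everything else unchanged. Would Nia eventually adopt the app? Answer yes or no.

With Lee removed:
Round 1 — Jo adopts the app (initial).
Round 2 — no new adoptions; cascade stops.

no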